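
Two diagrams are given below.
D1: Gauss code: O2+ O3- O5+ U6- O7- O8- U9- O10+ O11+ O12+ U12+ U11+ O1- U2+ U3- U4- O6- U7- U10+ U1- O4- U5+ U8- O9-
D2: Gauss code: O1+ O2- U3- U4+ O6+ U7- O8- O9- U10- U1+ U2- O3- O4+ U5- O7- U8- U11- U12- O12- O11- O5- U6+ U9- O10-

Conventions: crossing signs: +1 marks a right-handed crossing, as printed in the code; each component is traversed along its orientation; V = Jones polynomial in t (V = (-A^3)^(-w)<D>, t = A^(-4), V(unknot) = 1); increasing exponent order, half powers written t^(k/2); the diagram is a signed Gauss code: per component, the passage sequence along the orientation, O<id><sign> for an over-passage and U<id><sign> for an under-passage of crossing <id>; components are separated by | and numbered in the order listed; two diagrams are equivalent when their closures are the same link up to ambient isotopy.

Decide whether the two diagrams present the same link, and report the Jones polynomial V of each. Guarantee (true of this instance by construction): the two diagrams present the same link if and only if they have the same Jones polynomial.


equivalent: yes
D1 (bracket A^-2 - A^2 + 2A^6 - A^10 + A^14 - A^18; 12 crossings at w = -2): V = -t^-6 + t^-5 - t^-4 + 2t^-3 - t^-2 + t^-1
V(D2) = -t^-6 + t^-5 - t^-4 + 2t^-3 - t^-2 + t^-1  [12 crossings, <D> = A^-14 - A^-10 + 2A^-6 - A^-2 + A^2 - A^6, w = -6]
observation: from 12 to 12 crossings by R-moves: one link, two diagrams


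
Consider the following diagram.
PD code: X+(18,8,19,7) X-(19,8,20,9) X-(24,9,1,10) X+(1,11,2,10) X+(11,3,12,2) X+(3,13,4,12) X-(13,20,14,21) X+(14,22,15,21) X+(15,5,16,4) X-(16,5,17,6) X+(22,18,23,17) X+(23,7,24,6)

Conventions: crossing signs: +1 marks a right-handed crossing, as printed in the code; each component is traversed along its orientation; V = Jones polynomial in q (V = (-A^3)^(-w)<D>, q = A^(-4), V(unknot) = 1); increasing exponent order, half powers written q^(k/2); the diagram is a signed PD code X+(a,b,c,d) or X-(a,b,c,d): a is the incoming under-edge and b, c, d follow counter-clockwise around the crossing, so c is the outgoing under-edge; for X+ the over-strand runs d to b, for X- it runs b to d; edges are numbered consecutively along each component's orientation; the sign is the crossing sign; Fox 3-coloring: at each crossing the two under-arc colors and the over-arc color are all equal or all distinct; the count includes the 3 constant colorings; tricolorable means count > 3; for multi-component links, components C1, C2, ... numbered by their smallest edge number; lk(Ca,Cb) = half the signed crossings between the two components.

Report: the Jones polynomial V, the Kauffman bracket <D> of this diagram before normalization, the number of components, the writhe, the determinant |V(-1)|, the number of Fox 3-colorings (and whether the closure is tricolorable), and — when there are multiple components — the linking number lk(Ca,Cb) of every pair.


V = q + q^3 - q^4
<D> = -A^-4 + 1 + A^8 (w = +4)
1 component over 12 crossings, w = +4
9 Fox colorings among 3^12, |V(-1)| = 3: tricolorable
why: V spans 3 powers of q: at least 3 crossings in any diagram


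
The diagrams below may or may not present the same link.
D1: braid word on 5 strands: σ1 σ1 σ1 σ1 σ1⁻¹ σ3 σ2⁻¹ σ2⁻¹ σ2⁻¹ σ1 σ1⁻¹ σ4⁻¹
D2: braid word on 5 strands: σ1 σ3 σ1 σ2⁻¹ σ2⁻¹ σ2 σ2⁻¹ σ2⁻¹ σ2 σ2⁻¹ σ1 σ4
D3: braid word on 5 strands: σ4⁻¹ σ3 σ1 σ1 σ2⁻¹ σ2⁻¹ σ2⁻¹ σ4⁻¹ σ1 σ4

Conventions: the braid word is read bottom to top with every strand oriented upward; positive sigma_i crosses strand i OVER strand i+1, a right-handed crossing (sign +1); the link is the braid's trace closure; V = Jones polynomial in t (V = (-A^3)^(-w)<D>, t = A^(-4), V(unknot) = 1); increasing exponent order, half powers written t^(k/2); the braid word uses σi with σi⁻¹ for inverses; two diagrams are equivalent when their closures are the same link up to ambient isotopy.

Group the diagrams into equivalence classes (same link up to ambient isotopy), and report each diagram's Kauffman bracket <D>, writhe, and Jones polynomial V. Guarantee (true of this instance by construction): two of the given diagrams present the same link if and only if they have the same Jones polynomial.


grouping into links: {D1, D2, D3}
V(D1) = -t^-3 + t^-2 - t^-1 + 3 - t + t^2 - t^3  (w 0, c 12, <D> = -A^-12 + A^-8 - A^-4 + 3 - A^4 + A^8 - A^12)
V(D2) = -t^-3 + t^-2 - t^-1 + 3 - t + t^2 - t^3  (w +2, c 12, <D> = -A^-6 + A^-2 - A^2 + 3A^6 - A^10 + A^14 - A^18)
D3 (bracket -A^-12 + A^-8 - A^-4 + 3 - A^4 + A^8 - A^12; 10 crossings at w = 0): V = -t^-3 + t^-2 - t^-1 + 3 - t + t^2 - t^3
why: all 3 diagrams share one V(t), hence one class


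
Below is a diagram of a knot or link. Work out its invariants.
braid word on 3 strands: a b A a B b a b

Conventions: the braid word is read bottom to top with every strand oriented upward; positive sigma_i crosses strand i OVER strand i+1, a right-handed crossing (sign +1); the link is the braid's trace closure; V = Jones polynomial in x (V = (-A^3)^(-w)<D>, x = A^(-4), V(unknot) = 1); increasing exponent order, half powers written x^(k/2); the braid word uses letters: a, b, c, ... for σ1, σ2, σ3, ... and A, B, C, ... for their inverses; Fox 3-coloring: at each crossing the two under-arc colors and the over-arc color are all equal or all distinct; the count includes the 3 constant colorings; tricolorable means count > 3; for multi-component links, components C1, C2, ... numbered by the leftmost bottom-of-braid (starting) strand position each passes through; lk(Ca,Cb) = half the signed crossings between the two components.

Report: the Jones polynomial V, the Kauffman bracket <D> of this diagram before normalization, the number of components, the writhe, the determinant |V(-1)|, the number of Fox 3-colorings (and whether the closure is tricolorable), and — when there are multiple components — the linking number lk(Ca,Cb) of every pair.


Jones polynomial: V(x) = x + x^3 - x^4
<D> = -A^-4 + 1 + A^8; writhe +4
components 1, writhe +4 (8 crossings)
3-colorings: 9 of 3^8, det 3 — tricolorable
note: w = +4 shifts under R1 moves; the (-A^3)^(-4) factor cancels that in V


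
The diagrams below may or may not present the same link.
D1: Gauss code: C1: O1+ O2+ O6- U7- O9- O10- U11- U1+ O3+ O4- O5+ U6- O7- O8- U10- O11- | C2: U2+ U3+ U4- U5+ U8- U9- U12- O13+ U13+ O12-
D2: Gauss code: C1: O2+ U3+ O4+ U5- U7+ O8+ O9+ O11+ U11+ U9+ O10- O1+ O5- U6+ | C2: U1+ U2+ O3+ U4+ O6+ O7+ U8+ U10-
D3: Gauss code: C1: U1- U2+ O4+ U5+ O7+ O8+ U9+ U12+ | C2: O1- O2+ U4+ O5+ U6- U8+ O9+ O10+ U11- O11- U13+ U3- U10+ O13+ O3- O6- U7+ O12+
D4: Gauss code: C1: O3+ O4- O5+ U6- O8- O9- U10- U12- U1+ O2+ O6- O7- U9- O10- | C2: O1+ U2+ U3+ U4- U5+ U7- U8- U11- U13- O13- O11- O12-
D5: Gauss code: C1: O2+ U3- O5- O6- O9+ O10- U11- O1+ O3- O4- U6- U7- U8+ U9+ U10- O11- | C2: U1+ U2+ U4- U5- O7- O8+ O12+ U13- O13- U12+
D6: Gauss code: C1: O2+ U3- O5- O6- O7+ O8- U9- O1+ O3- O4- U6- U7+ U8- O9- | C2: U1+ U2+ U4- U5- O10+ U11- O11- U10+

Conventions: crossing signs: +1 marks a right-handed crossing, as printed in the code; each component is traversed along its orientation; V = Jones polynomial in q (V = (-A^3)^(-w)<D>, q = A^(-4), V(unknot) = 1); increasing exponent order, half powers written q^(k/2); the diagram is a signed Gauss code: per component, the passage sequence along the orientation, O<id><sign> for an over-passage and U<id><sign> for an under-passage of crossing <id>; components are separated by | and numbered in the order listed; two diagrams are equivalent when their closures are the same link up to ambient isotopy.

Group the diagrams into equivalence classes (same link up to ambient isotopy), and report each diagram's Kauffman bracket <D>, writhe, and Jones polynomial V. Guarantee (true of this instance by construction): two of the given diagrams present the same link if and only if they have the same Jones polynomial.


classes: {D1, D4, D5, D6} | {D2, D3}
V(D1) = q^(-9/2) - q^(-5/2) - q^(-3/2) - q^(-1/2)  [13 crossings, <D> = A^-7 + A^-3 + A - A^9, w = -3]
V(D2) = -q^(3/2) + q^(5/2) - 2q^(7/2) + 2q^(9/2) - 2q^(11/2) + q^(13/2) - q^(15/2)  (w +7, c 11, <D> = A^-9 - A^-5 + 2A^-1 - 2A^3 + 2A^7 - A^11 + A^15)
V(D3) = -q^(3/2) + q^(5/2) - 2q^(7/2) + 2q^(9/2) - 2q^(11/2) + q^(13/2) - q^(15/2)  (w +5, c 13, <D> = A^-15 - A^-11 + 2A^-7 - 2A^-3 + 2A - A^5 + A^9)
D4 (bracket A^-13 + A^-9 + A^-5 - A^3; 13 crossings at w = -5): V = q^(-9/2) - q^(-5/2) - q^(-3/2) - q^(-1/2)
V(D5) = q^(-9/2) - q^(-5/2) - q^(-3/2) - q^(-1/2)  (w -3, c 13, <D> = A^-7 + A^-3 + A - A^9)
V(D6) = q^(-9/2) - q^(-5/2) - q^(-3/2) - q^(-1/2)  (w -3, c 11, <D> = A^-7 + A^-3 + A - A^9)
insight: 2 classes among 6 diagrams; unequal V(q) rules out equality


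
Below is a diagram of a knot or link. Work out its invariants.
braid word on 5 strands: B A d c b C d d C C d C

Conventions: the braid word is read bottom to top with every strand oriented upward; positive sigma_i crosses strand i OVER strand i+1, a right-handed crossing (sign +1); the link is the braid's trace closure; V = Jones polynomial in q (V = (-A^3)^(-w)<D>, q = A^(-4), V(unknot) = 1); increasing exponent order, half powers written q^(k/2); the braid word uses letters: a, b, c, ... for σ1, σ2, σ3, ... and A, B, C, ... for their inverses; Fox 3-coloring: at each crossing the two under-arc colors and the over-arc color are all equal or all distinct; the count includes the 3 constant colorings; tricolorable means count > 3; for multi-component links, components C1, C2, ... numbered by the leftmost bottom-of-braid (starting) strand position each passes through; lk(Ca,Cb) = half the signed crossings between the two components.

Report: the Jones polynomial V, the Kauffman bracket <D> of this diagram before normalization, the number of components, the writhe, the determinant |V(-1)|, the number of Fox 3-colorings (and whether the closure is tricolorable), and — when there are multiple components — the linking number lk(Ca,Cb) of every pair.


Jones polynomial: V(q) = q^-4 - 3q^-3 + 5q^-2 - 6q^-1 + 7 - 6q + 5q^2 - 3q^3 + q^4
<D> = A^-16 - 3A^-12 + 5A^-8 - 6A^-4 + 7 - 6A^4 + 5A^8 - 3A^12 + A^16; writhe 0
components 1, writhe 0 (12 crossings)
3-colorings: 3 of 3^12, det 37 — not tricolorable
note: V spans 8 powers of q: at least 8 crossings in any diagram


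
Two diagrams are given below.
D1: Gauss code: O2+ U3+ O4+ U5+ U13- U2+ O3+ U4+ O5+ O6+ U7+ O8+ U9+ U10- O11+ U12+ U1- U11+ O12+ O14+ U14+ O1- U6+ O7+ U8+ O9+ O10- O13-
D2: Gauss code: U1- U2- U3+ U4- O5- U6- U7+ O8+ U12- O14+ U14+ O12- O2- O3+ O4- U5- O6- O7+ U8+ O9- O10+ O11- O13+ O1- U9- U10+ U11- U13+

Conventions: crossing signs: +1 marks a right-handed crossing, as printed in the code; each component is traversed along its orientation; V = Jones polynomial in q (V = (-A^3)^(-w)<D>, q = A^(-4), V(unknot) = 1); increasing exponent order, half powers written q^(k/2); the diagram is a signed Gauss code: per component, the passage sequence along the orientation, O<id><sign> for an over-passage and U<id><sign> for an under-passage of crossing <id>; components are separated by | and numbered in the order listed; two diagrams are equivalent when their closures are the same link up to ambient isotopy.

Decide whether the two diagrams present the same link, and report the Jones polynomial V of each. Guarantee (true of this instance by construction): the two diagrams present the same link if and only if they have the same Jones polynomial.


same link: no
V(D1) = q^2 + 2q^4 - 2q^5 + q^6 - 2q^7 + q^8  [14 crossings, <D> = A^-8 - 2A^-4 + 1 - 2A^4 + 2A^8 + A^16, w = +8]
V(D2) = 1  [14 crossings, <D> = A^-6, w = -2]
insight: 2 values of V(q) split the 2 diagrams


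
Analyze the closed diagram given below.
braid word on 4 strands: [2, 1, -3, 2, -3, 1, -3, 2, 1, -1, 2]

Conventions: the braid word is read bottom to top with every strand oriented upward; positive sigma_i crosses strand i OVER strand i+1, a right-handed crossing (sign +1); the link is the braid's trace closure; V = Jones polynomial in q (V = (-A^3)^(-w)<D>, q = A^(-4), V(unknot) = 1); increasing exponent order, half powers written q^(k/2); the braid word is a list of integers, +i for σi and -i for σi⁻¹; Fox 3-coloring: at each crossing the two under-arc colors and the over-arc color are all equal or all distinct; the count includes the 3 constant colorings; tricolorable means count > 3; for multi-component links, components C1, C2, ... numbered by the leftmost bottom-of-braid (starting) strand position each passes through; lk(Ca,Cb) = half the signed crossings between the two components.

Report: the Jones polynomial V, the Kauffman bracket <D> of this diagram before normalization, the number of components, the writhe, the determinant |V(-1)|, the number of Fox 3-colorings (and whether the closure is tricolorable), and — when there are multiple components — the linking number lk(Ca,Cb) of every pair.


V(q) = -q^-2 + 2q^-1 - 3 + 5q - 4q^2 + 5q^3 - 4q^4 + 2q^5 - q^6
bracket: A^-15 - 2A^-11 + 4A^-7 - 5A^-3 + 4A - 5A^5 + 3A^9 - 2A^13 + A^17, w = +3
1 component, writhe +3, over 11 crossings
det 27, colorings 9 of 3^11 — tricolorable
observation: inverse pairs cancel, leaving σ2 σ1 σ3⁻¹ σ2 σ3⁻¹ σ1 σ3⁻¹ σ2 σ2


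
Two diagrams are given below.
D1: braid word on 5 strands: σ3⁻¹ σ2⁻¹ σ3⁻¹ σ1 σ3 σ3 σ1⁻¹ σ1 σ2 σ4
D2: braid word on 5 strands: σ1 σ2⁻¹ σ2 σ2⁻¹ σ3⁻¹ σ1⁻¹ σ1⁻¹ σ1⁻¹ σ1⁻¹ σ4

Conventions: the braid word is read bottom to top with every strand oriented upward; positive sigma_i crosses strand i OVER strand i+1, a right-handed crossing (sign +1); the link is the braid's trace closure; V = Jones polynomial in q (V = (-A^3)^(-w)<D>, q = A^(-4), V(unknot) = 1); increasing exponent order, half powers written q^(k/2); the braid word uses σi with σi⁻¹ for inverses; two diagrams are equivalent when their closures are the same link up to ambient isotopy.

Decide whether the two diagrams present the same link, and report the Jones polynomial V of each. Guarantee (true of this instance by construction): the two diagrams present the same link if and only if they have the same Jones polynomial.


same link: no
V(D1) = 1  [10 crossings, <D> = A^6, w = +2]
V(D2) = -q^-4 + q^-3 + q^-1  [10 crossings, <D> = A^-8 + 1 - A^4, w = -4]
insight: comparing 2 Jones polynomials yields 2 groups


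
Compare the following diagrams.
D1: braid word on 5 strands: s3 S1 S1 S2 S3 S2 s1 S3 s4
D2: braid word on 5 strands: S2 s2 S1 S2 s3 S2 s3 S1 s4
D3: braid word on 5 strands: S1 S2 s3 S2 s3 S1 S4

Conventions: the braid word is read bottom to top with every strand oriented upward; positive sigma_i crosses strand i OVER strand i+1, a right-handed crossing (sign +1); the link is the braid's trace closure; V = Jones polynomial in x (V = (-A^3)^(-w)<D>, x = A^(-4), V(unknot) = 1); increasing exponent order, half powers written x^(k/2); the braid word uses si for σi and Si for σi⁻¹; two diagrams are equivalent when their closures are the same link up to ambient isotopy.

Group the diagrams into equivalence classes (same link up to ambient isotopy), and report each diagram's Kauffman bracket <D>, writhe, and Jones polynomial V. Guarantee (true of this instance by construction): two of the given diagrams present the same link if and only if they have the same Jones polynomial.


classes: {D1} | {D2, D3}
V(D1) = -x^(-5/2) - x^(-1/2)  [9 crossings, <D> = A^-7 + A, w = -3]
D2 (bracket A^-9 - A^-5 + 2A^-1 - 2A^3 + 2A^7 - A^11 + A^15; 9 crossings at w = -1): V = -x^(-9/2) + x^(-7/2) - 2x^(-5/2) + 2x^(-3/2) - 2x^(-1/2) + x^(1/2) - x^(3/2)
V(D3) = -x^(-9/2) + x^(-7/2) - 2x^(-5/2) + 2x^(-3/2) - 2x^(-1/2) + x^(1/2) - x^(3/2)  [7 crossings, <D> = A^-15 - A^-11 + 2A^-7 - 2A^-3 + 2A - A^5 + A^9, w = -3]
note: V(x) takes 2 values over 3 diagrams, fixing the grouping


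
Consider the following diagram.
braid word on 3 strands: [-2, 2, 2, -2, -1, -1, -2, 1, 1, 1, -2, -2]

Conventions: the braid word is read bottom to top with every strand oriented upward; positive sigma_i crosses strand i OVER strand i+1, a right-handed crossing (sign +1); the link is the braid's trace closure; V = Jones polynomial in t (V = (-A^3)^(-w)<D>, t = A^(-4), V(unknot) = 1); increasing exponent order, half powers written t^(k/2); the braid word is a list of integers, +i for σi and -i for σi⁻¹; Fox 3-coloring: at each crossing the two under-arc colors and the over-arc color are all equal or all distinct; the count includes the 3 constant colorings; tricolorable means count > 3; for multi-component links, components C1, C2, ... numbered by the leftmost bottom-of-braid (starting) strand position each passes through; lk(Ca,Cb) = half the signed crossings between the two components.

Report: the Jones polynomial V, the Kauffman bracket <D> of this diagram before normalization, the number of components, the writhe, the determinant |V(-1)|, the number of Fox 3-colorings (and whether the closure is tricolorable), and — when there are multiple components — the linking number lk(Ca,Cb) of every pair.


Jones polynomial: V(t) = -t^-5 + t^-4 - t^-3 + 2t^-2 - t^-1 + 2 - t
<D> = -A^-10 + 2A^-6 - A^-2 + 2A^2 - A^6 + A^10 - A^14; writhe -2
components 1, writhe -2 (12 crossings)
3-colorings: 9 of 3^12, det 9 — tricolorable
note: w = -2 shifts under R1 moves; the (-A^3)^(2) factor cancels that in V


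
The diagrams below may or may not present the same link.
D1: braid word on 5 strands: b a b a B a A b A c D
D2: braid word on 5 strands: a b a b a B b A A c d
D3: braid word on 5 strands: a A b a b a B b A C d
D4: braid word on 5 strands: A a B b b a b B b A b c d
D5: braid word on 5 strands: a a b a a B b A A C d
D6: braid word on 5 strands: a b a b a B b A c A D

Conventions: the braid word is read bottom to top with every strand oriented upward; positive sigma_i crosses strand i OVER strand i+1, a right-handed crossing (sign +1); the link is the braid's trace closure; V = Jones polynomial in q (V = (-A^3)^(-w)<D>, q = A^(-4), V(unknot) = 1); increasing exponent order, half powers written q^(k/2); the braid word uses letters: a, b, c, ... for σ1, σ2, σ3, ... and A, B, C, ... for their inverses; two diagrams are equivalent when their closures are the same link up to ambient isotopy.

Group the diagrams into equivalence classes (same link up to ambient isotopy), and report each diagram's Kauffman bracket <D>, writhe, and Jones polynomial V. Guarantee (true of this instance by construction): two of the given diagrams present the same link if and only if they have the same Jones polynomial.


equivalence classes: {D1, D2, D3, D4, D5, D6}
D1 (bracket A^-1 + A^7; 11 crossings at w = +3): V = -q^(1/2) - q^(5/2)
V(D2) = -q^(1/2) - q^(5/2)  [11 crossings, <D> = A^5 + A^13, w = +5]
D3 (bracket A^-1 + A^7; 11 crossings at w = +3): V = -q^(1/2) - q^(5/2)
V(D4) = -q^(1/2) - q^(5/2)  [13 crossings, <D> = A^5 + A^13, w = +5]
V(D5) = -q^(1/2) - q^(5/2)  (w +3, c 11, <D> = A^-1 + A^7)
D6 (bracket A^-1 + A^7; 11 crossings at w = +3): V = -q^(1/2) - q^(5/2)
key observation: one V(q) for all 6 diagrams — one class (guaranteed)


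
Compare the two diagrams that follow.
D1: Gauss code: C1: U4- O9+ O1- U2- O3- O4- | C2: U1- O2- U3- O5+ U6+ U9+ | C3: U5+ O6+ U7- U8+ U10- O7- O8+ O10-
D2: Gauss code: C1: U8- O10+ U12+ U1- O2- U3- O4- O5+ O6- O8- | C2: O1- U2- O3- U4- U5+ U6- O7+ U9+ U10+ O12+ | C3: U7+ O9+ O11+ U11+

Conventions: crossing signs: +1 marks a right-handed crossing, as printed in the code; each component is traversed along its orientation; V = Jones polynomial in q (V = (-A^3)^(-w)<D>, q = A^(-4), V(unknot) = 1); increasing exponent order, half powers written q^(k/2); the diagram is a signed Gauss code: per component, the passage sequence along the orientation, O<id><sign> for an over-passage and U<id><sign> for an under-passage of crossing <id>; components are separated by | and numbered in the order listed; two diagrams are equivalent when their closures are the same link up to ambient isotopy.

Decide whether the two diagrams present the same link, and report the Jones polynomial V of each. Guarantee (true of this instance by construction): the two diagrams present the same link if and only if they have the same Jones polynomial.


same link: yes
V(D1) = q^-2 + 2 + q^2  [10 crossings, <D> = A^-14 + 2A^-6 + A^2, w = -2]
D2 (bracket A^-8 + 2 + A^8; 12 crossings at w = 0): V = q^-2 + 2 + q^2
note: Reidemeister moves carry D1 (10 crossings) to D2 (12)


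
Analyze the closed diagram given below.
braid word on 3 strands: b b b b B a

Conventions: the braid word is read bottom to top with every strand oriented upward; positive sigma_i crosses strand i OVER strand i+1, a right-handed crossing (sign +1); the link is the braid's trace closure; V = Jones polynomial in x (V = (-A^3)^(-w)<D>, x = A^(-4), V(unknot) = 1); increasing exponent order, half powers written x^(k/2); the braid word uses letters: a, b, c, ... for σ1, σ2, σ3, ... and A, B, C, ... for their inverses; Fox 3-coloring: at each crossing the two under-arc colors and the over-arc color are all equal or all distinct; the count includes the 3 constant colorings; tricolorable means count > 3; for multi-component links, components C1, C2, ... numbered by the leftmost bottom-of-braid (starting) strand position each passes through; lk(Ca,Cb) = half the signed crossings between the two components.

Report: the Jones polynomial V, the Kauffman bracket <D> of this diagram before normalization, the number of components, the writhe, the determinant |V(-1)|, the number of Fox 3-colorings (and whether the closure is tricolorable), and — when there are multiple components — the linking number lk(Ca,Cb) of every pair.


Jones polynomial: V(x) = x + x^3 - x^4
<D> = -A^-4 + 1 + A^8; writhe +4
components 1, writhe +4 (6 crossings)
3-colorings: 9 of 3^6, det 3 — tricolorable
note: V spans 3 powers of x: at least 3 crossings in any diagram


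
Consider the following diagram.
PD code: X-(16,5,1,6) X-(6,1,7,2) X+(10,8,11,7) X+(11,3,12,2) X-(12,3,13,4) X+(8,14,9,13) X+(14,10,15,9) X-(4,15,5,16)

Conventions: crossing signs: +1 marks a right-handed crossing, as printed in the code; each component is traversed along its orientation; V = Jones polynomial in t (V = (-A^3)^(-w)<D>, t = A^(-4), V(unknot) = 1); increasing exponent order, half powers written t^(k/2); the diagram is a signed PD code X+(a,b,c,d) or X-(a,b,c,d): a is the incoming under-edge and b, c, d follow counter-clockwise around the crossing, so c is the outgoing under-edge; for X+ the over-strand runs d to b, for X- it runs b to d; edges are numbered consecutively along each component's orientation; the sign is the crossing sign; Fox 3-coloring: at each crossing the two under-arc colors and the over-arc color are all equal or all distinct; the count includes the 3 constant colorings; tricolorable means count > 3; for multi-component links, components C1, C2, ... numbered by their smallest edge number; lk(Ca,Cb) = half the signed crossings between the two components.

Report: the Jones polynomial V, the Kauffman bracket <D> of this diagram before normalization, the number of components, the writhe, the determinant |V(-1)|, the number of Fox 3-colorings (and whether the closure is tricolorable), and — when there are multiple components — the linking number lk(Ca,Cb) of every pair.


V(t) = -t^-3 + t^-2 - t^-1 + 3 - t + t^2 - t^3
bracket: -A^-12 + A^-8 - A^-4 + 3 - A^4 + A^8 - A^12, w = 0
1 component, writhe 0, over 8 crossings
det 9, colorings 27 of 3^8 — tricolorable
observation: V spans 6 powers of t: at least 6 crossings in any diagram


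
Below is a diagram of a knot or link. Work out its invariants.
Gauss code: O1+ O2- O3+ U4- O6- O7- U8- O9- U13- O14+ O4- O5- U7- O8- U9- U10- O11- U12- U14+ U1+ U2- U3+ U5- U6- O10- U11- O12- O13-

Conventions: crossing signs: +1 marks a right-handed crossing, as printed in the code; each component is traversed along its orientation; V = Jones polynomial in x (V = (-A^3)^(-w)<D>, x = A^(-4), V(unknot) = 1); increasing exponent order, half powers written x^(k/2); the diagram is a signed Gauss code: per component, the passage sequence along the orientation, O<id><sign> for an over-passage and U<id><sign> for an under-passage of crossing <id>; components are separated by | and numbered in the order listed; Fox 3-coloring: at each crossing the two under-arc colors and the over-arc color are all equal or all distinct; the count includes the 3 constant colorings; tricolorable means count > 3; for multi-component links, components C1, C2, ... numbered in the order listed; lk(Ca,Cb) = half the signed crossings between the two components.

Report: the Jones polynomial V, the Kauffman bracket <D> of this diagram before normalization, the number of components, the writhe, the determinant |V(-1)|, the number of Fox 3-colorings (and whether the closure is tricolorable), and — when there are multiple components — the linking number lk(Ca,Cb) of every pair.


V(x) = x^-11 - 2x^-10 + 2x^-9 - 3x^-8 + 2x^-7 - 2x^-6 + 2x^-5 + x^-3
bracket: A^-12 + 2A^-4 - 2 + 2A^4 - 3A^8 + 2A^12 - 2A^16 + A^20, w = -8
1 component, writhe -8, over 14 crossings
det 15, colorings 9 of 3^14 — tricolorable
observation: det 15 = |V(-1)|; divisible by 3, so tricolorable


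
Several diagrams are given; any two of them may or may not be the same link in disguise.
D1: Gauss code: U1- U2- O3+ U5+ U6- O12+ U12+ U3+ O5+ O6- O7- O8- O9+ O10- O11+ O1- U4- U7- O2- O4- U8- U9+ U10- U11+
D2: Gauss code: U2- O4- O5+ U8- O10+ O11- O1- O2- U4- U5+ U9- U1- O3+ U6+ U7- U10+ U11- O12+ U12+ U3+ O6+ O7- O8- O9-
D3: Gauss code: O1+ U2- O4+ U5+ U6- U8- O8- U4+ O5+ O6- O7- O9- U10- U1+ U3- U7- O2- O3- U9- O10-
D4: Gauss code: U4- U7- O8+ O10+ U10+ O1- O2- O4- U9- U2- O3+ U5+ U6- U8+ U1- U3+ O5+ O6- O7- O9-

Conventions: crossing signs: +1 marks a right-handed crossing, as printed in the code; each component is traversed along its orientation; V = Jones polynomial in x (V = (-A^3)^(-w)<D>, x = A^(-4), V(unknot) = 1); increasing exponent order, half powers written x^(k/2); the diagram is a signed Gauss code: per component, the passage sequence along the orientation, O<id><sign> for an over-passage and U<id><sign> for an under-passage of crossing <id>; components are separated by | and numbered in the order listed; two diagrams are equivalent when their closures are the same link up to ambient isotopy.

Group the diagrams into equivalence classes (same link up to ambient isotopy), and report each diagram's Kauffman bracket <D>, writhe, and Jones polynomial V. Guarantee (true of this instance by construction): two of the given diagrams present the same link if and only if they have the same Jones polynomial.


grouping into links: {D1, D2, D3, D4}
V(D1) = -x^-4 + x^-3 + x^-1  (w -2, c 12, <D> = A^-2 + A^6 - A^10)
V(D2) = -x^-4 + x^-3 + x^-1  (w -2, c 12, <D> = A^-2 + A^6 - A^10)
D3 (bracket A^-8 + 1 - A^4; 10 crossings at w = -4): V = -x^-4 + x^-3 + x^-1
V(D4) = -x^-4 + x^-3 + x^-1  [10 crossings, <D> = A^-2 + A^6 - A^10, w = -2]
why: all 4 diagrams share one V(x), hence one class


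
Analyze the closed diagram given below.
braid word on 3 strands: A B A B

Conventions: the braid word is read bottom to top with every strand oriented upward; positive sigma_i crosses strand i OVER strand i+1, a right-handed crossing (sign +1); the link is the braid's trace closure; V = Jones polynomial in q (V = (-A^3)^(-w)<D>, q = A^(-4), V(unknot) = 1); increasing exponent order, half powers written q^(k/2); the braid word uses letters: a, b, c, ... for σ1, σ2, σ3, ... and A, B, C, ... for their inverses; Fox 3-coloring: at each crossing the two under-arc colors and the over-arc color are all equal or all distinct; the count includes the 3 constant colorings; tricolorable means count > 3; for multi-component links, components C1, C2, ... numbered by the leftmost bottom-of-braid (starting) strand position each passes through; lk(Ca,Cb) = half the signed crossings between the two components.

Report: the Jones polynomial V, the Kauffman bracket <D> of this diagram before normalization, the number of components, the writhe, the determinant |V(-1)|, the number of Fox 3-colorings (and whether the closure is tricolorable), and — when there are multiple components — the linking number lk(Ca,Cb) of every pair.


V(q) = -q^-4 + q^-3 + q^-1
bracket: A^-8 + 1 - A^4, w = -4
1 component, writhe -4, over 4 crossings
det 3, colorings 9 of 3^4 — tricolorable
observation: |V(-1)| = 3: so tricolorable, since 3 divides 3


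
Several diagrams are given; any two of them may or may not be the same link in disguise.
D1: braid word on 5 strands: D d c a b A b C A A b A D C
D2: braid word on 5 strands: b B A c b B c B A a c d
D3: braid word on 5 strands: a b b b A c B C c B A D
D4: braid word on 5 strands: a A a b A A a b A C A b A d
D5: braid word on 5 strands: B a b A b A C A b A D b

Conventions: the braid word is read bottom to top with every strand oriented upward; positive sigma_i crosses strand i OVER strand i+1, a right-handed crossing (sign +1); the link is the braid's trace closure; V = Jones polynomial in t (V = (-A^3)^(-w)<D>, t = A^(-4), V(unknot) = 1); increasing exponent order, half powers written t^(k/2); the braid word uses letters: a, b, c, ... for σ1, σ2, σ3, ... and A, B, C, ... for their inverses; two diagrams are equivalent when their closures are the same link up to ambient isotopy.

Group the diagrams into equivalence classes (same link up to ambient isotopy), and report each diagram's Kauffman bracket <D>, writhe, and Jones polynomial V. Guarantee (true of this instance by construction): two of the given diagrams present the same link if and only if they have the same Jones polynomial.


equivalence classes: {D1, D4, D5} | {D2} | {D3}
D1 (bracket -A^-18 + 2A^-14 - 2A^-10 + 3A^-6 - 2A^-2 + 2A^2 - A^6; 14 crossings at w = -2): V = -t^-3 + 2t^-2 - 2t^-1 + 3 - 2t + 2t^2 - t^3
V(D2) = t + t^3 - t^4  [12 crossings, <D> = -A^-10 + A^-6 + A^2, w = +2]
D3 (bracket 1; 12 crossings at w = 0): V = 1
V(D4) = -t^-3 + 2t^-2 - 2t^-1 + 3 - 2t + 2t^2 - t^3  [14 crossings, <D> = -A^-12 + 2A^-8 - 2A^-4 + 3 - 2A^4 + 2A^8 - A^12, w = 0]
V(D5) = -t^-3 + 2t^-2 - 2t^-1 + 3 - 2t + 2t^2 - t^3  (w -2, c 12, <D> = -A^-18 + 2A^-14 - 2A^-10 + 3A^-6 - 2A^-2 + 2A^2 - A^6)
key observation: V(t) takes 3 values over 5 diagrams, fixing the grouping


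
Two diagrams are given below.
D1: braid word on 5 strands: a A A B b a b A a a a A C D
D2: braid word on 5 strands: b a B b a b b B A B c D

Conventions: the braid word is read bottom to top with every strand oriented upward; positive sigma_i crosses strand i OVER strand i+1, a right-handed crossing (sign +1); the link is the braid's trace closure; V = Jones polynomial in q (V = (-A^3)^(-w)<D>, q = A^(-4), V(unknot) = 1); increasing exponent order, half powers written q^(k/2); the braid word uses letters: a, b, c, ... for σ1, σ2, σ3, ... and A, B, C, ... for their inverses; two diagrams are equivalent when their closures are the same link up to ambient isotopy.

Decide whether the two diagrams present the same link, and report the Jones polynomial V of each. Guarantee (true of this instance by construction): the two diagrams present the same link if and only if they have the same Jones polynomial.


equivalent: yes
D1 (bracket 1; 14 crossings at w = 0): V = 1
V(D2) = 1  (w +2, c 12, <D> = A^6)
key observation: all 2 diagrams share one V(q), hence one class


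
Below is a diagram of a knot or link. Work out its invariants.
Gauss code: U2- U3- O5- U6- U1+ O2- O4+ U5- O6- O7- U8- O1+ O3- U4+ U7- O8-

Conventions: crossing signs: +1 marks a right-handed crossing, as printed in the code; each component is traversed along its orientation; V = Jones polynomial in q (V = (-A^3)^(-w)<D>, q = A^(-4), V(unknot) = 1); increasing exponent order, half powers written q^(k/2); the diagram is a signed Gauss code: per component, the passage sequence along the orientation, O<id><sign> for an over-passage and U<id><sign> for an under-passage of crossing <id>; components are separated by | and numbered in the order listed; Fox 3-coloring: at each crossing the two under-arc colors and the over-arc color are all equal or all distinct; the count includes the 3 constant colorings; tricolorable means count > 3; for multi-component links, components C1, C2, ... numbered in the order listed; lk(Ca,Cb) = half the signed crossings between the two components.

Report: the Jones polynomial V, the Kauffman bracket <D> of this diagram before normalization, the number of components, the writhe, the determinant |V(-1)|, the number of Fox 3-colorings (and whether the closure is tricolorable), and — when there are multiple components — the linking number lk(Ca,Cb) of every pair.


Jones polynomial: V(q) = q^-7 - 2q^-6 + 2q^-5 - 3q^-4 + 3q^-3 - 2q^-2 + 2q^-1
<D> = 2A^-8 - 2A^-4 + 3 - 3A^4 + 2A^8 - 2A^12 + A^16; writhe -4
components 1, writhe -4 (8 crossings)
3-colorings: 9 of 3^8, det 15 — tricolorable
note: w = -4 (over 8 crossings) is diagram-only; (-A^3)^(4) removes it from V


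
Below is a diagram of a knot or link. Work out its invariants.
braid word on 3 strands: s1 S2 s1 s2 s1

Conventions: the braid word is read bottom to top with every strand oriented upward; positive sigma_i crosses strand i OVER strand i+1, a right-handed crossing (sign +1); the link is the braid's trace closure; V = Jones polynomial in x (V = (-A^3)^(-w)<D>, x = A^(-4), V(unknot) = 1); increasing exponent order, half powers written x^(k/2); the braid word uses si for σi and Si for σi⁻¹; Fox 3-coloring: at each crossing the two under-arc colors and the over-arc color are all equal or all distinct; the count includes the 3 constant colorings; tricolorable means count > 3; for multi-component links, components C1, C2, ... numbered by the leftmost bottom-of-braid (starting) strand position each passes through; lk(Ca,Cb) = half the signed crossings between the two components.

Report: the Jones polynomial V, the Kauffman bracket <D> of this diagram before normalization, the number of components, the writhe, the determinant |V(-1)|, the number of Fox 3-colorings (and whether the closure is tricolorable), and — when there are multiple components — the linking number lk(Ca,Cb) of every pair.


Jones polynomial: V(x) = -x^(1/2) - x^(5/2)
<D> = A^-1 + A^7; writhe +3
components 2, writhe +3 (5 crossings)
linking number lk(C1,C2) = +1
3-colorings: 3 of 3^5, det 2 — not tricolorable
note: summing lk over 1 pair gives +1


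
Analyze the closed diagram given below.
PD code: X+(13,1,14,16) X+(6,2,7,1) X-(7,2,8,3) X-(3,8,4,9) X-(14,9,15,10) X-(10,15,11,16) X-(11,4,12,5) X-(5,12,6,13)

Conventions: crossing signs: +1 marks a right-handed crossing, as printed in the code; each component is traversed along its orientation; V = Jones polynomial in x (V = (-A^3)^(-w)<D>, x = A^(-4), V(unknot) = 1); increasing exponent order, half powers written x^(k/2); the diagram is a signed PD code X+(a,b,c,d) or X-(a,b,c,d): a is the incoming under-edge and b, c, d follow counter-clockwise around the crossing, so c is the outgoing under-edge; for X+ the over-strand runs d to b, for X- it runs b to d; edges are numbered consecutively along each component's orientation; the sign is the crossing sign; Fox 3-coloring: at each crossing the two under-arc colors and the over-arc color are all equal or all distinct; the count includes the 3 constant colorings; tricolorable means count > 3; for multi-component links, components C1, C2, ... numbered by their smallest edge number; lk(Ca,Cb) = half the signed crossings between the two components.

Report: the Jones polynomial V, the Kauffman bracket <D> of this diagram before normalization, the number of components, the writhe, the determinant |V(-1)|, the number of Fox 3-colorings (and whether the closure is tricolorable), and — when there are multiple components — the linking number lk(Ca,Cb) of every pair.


V = -x^-6 + x^-5 - x^-4 + 2x^-3 - x^-2 + x^-1
<D> = A^-8 - A^-4 + 2 - A^4 + A^8 - A^12 (w = -4)
1 component over 8 crossings, w = -4
3 Fox colorings among 3^8, |V(-1)| = 7: not tricolorable
why: the span of V is 5, forcing >= 5 crossings in any diagram


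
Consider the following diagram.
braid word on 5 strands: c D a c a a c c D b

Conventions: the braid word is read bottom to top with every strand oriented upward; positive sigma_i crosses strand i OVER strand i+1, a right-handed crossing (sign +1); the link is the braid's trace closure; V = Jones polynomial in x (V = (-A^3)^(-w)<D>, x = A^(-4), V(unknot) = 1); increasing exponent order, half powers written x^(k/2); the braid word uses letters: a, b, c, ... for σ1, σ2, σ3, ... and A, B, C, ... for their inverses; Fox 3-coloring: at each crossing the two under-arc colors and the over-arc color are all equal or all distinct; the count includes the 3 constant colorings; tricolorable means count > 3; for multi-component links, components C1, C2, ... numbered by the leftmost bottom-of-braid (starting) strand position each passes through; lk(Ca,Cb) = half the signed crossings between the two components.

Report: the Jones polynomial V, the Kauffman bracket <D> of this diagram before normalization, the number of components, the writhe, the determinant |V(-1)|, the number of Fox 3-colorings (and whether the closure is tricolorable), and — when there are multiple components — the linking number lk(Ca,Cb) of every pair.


V = 1 - x + 3x^2 - 4x^3 + 5x^4 - 6x^5 + 5x^6 - 4x^7 + 3x^8 - x^9
<D> = -A^-18 + 3A^-14 - 4A^-10 + 5A^-6 - 6A^-2 + 5A^2 - 4A^6 + 3A^10 - A^14 + A^18 (w = +6)
1 component over 10 crossings, w = +6
9 Fox colorings among 3^10, |V(-1)| = 33: tricolorable
why: det 33 = |V(-1)|; divisible by 3, so tricolorable


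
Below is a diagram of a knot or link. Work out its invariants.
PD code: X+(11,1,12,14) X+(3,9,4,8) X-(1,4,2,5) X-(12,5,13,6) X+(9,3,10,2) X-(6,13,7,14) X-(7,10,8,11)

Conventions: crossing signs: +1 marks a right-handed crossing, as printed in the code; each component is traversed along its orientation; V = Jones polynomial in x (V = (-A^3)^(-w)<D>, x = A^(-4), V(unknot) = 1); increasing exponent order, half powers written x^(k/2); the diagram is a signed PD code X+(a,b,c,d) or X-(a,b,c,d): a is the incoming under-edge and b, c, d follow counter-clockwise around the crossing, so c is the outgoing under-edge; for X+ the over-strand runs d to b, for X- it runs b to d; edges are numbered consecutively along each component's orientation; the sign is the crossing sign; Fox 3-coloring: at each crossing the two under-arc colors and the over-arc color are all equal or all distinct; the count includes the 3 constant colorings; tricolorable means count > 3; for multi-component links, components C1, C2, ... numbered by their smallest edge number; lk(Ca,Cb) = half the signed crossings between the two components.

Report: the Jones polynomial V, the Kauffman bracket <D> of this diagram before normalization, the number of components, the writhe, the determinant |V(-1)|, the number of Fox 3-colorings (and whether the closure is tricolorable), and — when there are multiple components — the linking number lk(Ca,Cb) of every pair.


V(x) = x^-4 - x^-3 + x^-2 - 2x^-1 + 2 - x + x^2
bracket: -A^-11 + A^-7 - 2A^-3 + 2A - A^5 + A^9 - A^13, w = -1
1 component, writhe -1, over 7 crossings
det 9, colorings 9 of 3^7 — tricolorable
observation: w = -1 shifts under R1 moves; the (-A^3)^(1) factor cancels that in V


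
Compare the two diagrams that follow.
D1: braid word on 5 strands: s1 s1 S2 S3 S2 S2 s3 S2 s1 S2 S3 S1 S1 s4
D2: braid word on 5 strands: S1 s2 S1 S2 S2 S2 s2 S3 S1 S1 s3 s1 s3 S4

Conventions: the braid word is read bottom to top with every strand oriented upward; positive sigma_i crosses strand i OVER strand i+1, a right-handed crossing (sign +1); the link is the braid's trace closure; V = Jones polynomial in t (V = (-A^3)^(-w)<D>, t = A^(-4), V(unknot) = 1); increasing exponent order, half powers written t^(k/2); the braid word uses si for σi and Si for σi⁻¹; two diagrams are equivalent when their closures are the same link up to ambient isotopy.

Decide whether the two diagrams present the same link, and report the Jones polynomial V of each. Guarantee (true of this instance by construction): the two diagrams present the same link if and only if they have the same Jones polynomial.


same link: no
V(D1) = t^-8 - 2t^-7 + t^-6 - 2t^-5 + 2t^-4 + t^-2  [14 crossings, <D> = A^-4 + 2A^4 - 2A^8 + A^12 - 2A^16 + A^20, w = -4]
V(D2) = -t^-6 + t^-5 - t^-4 + 2t^-3 - t^-2 + t^-1  [14 crossings, <D> = A^-8 - A^-4 + 2 - A^4 + A^8 - A^12, w = -4]
insight: 2 values of V(t) split the 2 diagrams
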